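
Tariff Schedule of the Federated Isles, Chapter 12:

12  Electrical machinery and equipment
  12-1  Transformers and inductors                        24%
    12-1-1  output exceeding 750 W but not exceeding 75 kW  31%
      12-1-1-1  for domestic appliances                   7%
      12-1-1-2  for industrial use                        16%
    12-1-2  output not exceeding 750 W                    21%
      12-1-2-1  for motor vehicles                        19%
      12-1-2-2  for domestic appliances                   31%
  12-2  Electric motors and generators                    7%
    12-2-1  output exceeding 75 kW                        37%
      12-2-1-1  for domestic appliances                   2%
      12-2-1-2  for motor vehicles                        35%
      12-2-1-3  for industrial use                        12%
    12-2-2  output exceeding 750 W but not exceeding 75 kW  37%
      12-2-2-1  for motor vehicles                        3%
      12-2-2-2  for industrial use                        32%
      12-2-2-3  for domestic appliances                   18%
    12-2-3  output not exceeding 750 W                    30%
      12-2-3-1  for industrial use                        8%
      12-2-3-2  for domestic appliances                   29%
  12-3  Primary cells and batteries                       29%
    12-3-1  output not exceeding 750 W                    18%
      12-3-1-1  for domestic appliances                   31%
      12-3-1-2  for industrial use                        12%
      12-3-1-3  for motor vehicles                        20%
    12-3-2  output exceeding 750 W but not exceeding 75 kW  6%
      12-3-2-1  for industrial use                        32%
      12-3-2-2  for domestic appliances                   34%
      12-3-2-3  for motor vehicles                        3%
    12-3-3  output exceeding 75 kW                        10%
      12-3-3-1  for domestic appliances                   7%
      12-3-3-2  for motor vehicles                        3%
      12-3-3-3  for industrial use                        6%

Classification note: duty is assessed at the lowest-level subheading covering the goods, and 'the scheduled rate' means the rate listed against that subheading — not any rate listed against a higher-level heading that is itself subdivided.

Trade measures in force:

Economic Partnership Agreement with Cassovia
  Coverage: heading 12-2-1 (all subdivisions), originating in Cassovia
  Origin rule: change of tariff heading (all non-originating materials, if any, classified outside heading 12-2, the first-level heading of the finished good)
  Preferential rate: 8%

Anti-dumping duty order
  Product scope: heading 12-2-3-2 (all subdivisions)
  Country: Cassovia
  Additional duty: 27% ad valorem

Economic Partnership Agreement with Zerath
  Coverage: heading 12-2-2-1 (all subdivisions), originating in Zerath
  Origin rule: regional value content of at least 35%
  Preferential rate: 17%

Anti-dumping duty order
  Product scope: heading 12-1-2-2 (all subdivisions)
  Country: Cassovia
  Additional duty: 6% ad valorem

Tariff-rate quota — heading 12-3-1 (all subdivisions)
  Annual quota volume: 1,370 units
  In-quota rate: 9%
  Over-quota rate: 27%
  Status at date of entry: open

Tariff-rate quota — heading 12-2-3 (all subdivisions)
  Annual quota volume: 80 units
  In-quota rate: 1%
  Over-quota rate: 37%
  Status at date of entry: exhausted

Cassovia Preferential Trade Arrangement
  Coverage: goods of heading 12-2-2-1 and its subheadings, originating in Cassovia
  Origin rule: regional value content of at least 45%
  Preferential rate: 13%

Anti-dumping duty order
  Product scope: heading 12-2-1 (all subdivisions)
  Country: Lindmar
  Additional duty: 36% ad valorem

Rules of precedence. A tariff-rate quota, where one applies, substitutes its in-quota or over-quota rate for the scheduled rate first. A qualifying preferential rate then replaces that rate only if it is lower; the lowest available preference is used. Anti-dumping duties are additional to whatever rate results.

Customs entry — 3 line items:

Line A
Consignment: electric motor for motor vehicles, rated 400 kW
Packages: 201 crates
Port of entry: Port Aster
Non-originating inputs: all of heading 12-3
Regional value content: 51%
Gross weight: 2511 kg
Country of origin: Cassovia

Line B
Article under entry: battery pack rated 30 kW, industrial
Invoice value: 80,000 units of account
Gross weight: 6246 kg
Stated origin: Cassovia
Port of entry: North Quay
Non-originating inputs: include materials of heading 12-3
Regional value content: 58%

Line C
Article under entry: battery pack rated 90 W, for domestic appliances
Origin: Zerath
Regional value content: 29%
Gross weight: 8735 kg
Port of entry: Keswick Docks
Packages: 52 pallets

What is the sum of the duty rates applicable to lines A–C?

49%

Line A: electric motor → 12-2; rated 400 kW → 12-2-1; for motor vehicles → 12-2-1-2. Scheduled 35%. Cassovia agreement on 12-2-1: CTH met → 8% available; Cassovia agreement on 12-2-2-1: 12-2-1-2 not covered; preferential 8%. → 8%.
Line B: battery pack → 12-3; rated 30 kW → 12-3-2; industrial → 12-3-2-1. Scheduled 32%. Cassovia agreement on 12-2-1: 12-3-2-1 not covered; Cassovia agreement on 12-2-2-1: 12-3-2-1 not covered. → 32%.
Line C: battery pack → 12-3; rated 90 W → 12-3-1; for domestic appliances → 12-3-1-1. Scheduled 31%. quota on 12-3-1 open → in-quota 9%; Zerath agreement on 12-2-2-1: 12-3-1-1 not covered. → 9%.
Sum: 8% + 32% + 9% = 49%.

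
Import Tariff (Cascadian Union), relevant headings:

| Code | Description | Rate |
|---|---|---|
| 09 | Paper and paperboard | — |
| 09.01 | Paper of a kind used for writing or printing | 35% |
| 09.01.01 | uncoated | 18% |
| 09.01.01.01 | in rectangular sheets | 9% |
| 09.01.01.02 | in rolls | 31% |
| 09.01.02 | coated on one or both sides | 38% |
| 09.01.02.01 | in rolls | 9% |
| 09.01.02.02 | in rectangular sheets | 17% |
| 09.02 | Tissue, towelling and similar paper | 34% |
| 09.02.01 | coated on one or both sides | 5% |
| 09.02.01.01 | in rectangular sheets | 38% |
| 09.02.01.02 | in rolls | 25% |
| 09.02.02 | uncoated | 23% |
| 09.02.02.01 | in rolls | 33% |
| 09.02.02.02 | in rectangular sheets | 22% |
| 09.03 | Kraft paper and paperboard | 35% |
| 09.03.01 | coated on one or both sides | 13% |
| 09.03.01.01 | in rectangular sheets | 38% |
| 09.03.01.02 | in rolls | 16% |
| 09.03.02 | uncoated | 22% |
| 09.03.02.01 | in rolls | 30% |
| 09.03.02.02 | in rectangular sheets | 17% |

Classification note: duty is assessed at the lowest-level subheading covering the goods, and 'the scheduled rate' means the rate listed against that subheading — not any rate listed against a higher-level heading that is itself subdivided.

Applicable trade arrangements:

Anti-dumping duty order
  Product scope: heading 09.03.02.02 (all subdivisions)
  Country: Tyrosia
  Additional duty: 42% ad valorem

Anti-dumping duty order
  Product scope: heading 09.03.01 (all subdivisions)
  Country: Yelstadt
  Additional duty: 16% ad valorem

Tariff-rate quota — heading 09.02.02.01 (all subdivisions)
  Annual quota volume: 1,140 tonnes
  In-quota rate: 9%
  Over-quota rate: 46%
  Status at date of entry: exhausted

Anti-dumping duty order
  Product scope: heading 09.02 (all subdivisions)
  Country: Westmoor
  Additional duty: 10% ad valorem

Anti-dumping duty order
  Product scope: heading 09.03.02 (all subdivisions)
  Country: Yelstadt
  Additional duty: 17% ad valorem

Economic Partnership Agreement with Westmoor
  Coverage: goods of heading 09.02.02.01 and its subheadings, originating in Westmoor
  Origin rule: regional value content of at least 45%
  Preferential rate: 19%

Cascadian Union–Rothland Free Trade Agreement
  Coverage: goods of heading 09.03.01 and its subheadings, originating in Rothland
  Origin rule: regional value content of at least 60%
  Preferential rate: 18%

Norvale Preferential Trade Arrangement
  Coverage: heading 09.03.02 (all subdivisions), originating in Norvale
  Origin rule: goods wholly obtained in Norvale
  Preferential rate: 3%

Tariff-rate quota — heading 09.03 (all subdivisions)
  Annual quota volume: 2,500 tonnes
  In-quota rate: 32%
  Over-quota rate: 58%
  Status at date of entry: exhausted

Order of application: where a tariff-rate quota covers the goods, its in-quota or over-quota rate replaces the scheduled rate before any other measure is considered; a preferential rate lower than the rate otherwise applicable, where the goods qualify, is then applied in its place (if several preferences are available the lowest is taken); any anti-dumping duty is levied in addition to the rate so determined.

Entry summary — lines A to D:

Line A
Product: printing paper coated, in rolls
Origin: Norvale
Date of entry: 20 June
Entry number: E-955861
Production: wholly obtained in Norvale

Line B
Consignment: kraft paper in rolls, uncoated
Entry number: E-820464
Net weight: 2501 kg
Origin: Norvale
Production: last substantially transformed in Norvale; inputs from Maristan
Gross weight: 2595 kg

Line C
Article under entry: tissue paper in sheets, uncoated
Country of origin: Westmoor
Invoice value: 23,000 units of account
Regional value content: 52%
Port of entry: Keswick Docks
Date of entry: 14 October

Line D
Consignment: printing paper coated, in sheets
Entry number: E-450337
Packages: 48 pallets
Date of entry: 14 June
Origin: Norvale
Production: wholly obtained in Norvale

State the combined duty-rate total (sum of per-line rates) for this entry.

116%

Line A: printing paper → 09.01; coated → 09.01.02; in rolls → 09.01.02.01. Scheduled 9%. Norvale agreement on 09.03.02: 09.01.02.01 not covered. → 9%.
Line B: kraft paper → 09.03; uncoated → 09.03.02; in rolls → 09.03.02.01. Scheduled 30%. quota on 09.03 exhausted → over-quota 58%; Norvale agreement on 09.03.02: not wholly obtained. → 58%.
Line C: tissue paper → 09.02; uncoated → 09.02.02; in sheets → 09.02.02.02. Scheduled 22%. Westmoor agreement on 09.02.02.01: 09.02.02.02 not covered; anti-dumping (Westmoor, 09.02): +10%; total 22% + 10% = 32%. → 32%.
Line D: printing paper → 09.01; coated → 09.01.02; in sheets → 09.01.02.02. Scheduled 17%. Norvale agreement on 09.03.02: 09.01.02.02 not covered. → 17%.
Sum: 9% + 58% + 32% + 17% = 116%.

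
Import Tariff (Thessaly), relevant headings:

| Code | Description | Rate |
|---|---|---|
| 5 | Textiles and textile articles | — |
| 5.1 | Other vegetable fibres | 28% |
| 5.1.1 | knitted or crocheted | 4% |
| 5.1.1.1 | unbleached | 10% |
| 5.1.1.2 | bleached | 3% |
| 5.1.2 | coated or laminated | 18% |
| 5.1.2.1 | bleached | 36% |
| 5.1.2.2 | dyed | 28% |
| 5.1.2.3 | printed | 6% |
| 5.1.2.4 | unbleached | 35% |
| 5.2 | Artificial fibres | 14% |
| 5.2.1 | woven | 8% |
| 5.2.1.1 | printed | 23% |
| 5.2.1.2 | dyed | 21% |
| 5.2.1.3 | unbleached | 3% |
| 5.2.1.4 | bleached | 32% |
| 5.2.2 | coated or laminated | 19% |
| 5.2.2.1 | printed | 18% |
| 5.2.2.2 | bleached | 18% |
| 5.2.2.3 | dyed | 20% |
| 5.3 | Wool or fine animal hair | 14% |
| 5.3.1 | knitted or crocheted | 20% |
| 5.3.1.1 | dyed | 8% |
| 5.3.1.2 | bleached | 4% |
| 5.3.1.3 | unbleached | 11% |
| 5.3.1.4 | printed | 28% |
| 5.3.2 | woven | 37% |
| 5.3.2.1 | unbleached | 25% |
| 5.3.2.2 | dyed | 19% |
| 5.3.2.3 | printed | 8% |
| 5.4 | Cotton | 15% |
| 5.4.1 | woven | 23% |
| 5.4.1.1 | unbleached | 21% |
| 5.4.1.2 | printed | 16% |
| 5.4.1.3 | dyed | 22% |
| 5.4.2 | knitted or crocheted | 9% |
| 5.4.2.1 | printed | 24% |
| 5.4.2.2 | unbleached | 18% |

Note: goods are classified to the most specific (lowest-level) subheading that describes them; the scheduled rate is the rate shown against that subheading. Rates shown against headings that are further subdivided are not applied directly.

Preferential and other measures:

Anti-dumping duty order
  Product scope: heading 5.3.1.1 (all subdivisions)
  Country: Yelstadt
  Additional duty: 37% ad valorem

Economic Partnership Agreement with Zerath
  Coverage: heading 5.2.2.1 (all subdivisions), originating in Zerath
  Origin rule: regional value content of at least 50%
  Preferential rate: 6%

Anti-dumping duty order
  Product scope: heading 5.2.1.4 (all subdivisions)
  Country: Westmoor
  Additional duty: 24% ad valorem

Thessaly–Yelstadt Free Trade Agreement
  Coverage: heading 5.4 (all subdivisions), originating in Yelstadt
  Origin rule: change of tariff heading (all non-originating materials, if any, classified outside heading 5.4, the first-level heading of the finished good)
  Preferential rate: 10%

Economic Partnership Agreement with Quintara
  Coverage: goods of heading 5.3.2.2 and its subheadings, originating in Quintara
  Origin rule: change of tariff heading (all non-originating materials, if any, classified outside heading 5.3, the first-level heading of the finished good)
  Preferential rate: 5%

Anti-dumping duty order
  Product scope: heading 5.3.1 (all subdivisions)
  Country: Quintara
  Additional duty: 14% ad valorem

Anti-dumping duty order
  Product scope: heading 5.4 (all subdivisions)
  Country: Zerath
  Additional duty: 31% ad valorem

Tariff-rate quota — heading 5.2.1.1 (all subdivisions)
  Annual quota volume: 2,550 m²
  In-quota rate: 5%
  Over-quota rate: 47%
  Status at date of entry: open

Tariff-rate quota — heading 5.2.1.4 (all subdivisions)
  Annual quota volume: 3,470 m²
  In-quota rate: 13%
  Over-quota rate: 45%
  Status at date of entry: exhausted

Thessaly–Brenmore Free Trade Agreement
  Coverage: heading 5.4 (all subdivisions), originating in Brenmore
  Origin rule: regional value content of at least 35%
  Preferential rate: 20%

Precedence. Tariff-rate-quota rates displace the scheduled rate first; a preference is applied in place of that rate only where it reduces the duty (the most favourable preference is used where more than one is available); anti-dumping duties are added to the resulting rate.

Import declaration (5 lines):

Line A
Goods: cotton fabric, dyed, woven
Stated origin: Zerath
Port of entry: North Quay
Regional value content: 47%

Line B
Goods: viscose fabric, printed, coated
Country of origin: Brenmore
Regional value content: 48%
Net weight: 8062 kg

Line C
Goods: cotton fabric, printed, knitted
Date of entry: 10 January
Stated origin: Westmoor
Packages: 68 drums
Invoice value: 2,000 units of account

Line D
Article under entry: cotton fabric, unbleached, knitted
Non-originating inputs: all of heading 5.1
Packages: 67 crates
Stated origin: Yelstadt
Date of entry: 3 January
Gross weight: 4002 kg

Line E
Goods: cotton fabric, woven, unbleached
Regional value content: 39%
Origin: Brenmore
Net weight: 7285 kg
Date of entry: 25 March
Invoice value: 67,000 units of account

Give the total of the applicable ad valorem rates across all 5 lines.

125%

Line A: cotton → 5.4; woven → 5.4.1; dyed → 5.4.1.3. Scheduled 22%. Zerath agreement on 5.2.2.1: 5.4.1.3 not covered; anti-dumping (Zerath, 5.4): +31%; total 22% + 31% = 53%. → 53%.
Line B: viscose → 5.2; coated → 5.2.2; printed → 5.2.2.1. Scheduled 18%. Brenmore agreement on 5.4: 5.2.2.1 not covered. → 18%.
Line C: cotton → 5.4; knitted → 5.4.2; printed → 5.4.2.1. Scheduled 24%. No special measure applies. → 24%.
Line D: cotton → 5.4; knitted → 5.4.2; unbleached → 5.4.2.2. Scheduled 18%. Yelstadt agreement on 5.4: CTH met → 10% available; preferential 10%. → 10%.
Line E: cotton → 5.4; woven → 5.4.1; unbleached → 5.4.1.1. Scheduled 21%. Brenmore agreement on 5.4: RVC ≥ 35% → 20% available; preferential 20%. → 20%.
Sum: 53% + 18% + 24% + 10% + 20% = 125%.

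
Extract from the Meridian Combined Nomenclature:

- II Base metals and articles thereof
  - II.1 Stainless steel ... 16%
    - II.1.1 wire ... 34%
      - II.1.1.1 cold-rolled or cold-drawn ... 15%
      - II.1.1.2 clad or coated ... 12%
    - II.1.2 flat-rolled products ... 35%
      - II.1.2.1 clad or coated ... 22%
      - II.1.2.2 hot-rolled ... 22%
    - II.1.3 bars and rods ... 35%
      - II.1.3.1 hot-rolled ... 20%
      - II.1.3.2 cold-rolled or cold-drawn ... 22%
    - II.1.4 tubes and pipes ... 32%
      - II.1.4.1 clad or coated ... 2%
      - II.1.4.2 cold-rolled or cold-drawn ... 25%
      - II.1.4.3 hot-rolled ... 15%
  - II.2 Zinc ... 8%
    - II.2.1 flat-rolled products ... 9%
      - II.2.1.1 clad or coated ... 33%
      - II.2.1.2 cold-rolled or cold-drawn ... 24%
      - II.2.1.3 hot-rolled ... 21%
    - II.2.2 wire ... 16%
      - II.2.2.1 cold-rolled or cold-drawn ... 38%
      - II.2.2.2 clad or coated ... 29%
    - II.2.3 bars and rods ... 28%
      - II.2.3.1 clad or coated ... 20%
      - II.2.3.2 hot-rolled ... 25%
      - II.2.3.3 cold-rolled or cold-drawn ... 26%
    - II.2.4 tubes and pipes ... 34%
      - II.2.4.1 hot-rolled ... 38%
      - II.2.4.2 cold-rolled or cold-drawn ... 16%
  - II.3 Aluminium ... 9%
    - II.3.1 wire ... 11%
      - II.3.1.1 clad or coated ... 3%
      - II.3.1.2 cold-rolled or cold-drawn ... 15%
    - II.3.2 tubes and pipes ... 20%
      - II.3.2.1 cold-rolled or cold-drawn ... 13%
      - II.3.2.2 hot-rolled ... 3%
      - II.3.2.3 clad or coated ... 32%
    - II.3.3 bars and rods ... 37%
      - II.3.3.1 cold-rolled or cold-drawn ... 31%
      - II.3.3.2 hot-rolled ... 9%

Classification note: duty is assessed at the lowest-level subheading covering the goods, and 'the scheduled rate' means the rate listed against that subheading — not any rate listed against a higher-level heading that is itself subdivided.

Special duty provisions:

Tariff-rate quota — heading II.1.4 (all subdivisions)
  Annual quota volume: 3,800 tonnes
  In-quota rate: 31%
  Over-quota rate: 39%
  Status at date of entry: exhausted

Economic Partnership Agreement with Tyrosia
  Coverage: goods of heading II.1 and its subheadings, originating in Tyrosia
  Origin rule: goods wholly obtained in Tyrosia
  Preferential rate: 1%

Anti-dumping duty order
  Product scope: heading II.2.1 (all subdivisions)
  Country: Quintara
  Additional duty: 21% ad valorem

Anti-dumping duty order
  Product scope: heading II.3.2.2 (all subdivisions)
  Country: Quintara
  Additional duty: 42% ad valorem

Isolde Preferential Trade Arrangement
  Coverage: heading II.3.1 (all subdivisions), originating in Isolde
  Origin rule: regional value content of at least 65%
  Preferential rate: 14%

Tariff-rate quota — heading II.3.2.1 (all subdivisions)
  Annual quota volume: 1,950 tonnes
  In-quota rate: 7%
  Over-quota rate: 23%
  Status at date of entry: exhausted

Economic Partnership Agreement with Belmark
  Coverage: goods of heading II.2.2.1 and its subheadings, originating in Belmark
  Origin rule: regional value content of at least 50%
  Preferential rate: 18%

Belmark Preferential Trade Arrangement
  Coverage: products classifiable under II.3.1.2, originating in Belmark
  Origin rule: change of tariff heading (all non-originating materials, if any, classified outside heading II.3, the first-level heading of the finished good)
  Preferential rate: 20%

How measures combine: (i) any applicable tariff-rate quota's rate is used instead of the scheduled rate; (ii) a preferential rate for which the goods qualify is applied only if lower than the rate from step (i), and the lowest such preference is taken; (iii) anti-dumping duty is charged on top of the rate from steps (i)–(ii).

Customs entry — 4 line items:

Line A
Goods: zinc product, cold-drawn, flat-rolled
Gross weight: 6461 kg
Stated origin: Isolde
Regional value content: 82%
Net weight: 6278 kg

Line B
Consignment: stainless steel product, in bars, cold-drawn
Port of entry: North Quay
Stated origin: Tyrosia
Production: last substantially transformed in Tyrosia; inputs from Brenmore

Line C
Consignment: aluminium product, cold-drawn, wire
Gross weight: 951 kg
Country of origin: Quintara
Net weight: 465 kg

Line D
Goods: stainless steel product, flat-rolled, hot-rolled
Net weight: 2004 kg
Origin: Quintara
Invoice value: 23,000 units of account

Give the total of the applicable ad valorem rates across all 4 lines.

Line A: zinc → II.2; flat-rolled → II.2.1; cold-drawn → II.2.1.2. Scheduled 24%. Isolde agreement on II.3.1: II.2.1.2 not covered. → 24%.
Line B: stainless steel → II.1; in bars → II.1.3; cold-drawn → II.1.3.2. Scheduled 22%. Tyrosia agreement on II.1: not wholly obtained. → 22%.
Line C: aluminium → II.3; wire → II.3.1; cold-drawn → II.3.1.2. Scheduled 15%. No special measure applies. → 15%.
Line D: stainless steel → II.1; flat-rolled → II.1.2; hot-rolled → II.1.2.2. Scheduled 22%. No special measure applies. → 22%.
Sum: 24% + 22% + 15% + 22% = 83%.

83%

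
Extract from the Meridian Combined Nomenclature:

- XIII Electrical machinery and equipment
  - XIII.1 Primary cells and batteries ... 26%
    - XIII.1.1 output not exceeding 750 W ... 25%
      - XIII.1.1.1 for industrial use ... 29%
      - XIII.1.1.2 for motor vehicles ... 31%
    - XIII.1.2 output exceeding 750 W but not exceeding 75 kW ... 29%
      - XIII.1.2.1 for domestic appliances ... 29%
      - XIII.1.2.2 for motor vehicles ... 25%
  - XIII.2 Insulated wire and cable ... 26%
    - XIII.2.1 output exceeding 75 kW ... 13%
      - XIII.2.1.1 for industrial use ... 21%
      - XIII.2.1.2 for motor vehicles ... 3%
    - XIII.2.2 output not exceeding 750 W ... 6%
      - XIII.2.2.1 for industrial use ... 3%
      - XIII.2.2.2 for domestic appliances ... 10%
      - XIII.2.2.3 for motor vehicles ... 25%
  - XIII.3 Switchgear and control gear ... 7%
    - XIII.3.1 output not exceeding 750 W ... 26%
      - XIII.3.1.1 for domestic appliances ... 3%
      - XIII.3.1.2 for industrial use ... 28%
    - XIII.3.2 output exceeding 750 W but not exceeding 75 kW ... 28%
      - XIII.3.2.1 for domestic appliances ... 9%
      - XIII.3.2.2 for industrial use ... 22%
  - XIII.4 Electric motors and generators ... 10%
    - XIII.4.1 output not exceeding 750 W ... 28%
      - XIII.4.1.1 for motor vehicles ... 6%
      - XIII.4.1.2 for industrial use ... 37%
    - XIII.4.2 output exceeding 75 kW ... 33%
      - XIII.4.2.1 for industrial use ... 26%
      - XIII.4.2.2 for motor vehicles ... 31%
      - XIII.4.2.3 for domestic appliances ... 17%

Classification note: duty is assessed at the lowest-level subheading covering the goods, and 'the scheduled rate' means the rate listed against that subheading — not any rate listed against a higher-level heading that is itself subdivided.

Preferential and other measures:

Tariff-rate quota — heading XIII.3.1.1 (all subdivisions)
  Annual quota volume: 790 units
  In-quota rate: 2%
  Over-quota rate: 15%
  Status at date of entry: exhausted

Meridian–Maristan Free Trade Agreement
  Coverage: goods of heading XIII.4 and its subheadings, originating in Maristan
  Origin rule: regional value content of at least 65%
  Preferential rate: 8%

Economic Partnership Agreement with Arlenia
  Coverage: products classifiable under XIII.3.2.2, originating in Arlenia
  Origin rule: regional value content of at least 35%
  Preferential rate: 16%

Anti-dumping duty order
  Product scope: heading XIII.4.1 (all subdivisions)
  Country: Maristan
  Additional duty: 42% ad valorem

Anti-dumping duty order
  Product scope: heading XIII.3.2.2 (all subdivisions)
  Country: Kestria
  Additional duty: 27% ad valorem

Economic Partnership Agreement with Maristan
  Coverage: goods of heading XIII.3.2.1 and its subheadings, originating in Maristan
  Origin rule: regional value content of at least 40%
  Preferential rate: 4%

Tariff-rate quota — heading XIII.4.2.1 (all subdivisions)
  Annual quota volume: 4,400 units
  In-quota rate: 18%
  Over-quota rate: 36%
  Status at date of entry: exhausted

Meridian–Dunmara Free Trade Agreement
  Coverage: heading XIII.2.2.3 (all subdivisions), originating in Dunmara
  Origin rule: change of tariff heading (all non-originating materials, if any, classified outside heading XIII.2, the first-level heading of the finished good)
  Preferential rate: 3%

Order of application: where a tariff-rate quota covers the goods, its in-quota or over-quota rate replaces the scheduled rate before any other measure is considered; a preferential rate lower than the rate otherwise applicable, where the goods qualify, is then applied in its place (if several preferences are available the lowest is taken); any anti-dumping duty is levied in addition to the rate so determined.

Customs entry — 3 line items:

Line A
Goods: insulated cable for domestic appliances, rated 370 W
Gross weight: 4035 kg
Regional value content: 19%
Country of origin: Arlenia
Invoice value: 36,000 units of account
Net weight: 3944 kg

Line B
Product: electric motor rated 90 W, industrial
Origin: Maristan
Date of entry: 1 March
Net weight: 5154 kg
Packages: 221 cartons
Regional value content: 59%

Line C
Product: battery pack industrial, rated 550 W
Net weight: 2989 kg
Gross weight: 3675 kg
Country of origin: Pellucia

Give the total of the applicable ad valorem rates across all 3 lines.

Line A: insulated cable → XIII.2; rated 370 W → XIII.2.2; for domestic appliances → XIII.2.2.2. Scheduled 10%. Arlenia agreement on XIII.3.2.2: XIII.2.2.2 not covered. → 10%.
Line B: electric motor → XIII.4; rated 90 W → XIII.4.1; industrial → XIII.4.1.2. Scheduled 37%. Maristan agreement on XIII.4: RVC < 65%; Maristan agreement on XIII.3.2.1: XIII.4.1.2 not covered; anti-dumping (Maristan, XIII.4.1): +42%; total 37% + 42% = 79%. → 79%.
Line C: battery pack → XIII.1; rated 550 W → XIII.1.1; industrial → XIII.1.1.1. Scheduled 29%. No special measure applies. → 29%.
Sum: 10% + 79% + 29% = 118%.

118%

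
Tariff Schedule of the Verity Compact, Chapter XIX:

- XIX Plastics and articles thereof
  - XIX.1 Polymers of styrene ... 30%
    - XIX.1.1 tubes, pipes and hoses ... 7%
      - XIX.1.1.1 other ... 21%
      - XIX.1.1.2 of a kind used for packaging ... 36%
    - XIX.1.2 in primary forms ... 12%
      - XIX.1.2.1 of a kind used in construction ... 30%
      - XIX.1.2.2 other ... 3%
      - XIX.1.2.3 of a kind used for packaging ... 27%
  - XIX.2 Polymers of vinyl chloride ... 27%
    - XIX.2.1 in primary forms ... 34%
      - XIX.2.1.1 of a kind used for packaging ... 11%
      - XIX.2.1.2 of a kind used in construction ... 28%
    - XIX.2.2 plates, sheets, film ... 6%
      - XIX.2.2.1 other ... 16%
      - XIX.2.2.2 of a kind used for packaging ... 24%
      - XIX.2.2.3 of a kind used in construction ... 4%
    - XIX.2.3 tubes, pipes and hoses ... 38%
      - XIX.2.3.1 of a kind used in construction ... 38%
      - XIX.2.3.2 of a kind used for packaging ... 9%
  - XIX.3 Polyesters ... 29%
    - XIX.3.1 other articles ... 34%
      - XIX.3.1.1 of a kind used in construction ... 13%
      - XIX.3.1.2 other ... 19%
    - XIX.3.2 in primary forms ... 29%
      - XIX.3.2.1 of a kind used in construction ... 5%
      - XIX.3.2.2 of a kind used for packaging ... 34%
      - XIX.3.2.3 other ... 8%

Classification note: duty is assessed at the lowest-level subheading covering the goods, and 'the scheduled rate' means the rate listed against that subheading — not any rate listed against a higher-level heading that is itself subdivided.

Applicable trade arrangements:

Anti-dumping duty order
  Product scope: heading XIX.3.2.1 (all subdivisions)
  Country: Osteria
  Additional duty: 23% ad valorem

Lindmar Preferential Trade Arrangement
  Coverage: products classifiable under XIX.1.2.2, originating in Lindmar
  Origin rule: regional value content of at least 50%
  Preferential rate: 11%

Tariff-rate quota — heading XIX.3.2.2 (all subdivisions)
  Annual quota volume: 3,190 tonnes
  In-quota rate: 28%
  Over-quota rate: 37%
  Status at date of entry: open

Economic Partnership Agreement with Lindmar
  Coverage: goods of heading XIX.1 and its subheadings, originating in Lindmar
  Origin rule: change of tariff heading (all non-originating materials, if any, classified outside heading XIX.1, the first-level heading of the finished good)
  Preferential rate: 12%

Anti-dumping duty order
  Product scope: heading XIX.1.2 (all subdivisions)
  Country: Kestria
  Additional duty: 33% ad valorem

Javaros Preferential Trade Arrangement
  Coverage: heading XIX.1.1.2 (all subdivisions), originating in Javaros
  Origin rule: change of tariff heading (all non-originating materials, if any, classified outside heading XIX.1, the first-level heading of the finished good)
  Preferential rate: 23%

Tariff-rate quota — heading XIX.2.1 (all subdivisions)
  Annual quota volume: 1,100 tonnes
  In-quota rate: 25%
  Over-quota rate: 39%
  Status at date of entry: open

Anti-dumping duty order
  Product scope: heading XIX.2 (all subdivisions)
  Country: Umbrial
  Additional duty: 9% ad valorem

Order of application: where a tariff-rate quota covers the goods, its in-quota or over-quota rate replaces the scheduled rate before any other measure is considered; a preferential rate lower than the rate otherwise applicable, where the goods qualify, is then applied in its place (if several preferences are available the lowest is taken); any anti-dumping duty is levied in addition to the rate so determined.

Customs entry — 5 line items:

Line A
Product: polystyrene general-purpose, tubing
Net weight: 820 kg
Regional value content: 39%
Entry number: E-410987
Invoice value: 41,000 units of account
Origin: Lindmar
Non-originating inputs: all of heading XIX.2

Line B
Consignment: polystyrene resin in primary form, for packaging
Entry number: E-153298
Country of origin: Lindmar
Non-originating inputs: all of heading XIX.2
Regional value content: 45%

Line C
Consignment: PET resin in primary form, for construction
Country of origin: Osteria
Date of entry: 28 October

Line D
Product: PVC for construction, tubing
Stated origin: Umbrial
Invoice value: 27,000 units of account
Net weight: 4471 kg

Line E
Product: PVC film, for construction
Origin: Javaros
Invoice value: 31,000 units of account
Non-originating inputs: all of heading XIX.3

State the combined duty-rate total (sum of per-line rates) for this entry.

Line A: polystyrene → XIX.1; tubing → XIX.1.1; general-purpose → XIX.1.1.1. Scheduled 21%. Lindmar agreement on XIX.1.2.2: XIX.1.1.1 not covered; Lindmar agreement on XIX.1: CTH met → 12% available; preferential 12%. → 12%.
Line B: polystyrene → XIX.1; resin in primary form → XIX.1.2; for packaging → XIX.1.2.3. Scheduled 27%. Lindmar agreement on XIX.1.2.2: XIX.1.2.3 not covered; Lindmar agreement on XIX.1: CTH met → 12% available; preferential 12%. → 12%.
Line C: PET → XIX.3; resin in primary form → XIX.3.2; for construction → XIX.3.2.1. Scheduled 5%. anti-dumping (Osteria, XIX.3.2.1): +23%; total 5% + 23% = 28%. → 28%.
Line D: PVC → XIX.2; tubing → XIX.2.3; for construction → XIX.2.3.1. Scheduled 38%. anti-dumping (Umbrial, XIX.2): +9%; total 38% + 9% = 47%. → 47%.
Line E: PVC → XIX.2; film → XIX.2.2; for construction → XIX.2.2.3. Scheduled 4%. Javaros agreement on XIX.1.1.2: XIX.2.2.3 not covered. → 4%.
Sum: 12% + 12% + 28% + 47% + 4% = 103%.

103%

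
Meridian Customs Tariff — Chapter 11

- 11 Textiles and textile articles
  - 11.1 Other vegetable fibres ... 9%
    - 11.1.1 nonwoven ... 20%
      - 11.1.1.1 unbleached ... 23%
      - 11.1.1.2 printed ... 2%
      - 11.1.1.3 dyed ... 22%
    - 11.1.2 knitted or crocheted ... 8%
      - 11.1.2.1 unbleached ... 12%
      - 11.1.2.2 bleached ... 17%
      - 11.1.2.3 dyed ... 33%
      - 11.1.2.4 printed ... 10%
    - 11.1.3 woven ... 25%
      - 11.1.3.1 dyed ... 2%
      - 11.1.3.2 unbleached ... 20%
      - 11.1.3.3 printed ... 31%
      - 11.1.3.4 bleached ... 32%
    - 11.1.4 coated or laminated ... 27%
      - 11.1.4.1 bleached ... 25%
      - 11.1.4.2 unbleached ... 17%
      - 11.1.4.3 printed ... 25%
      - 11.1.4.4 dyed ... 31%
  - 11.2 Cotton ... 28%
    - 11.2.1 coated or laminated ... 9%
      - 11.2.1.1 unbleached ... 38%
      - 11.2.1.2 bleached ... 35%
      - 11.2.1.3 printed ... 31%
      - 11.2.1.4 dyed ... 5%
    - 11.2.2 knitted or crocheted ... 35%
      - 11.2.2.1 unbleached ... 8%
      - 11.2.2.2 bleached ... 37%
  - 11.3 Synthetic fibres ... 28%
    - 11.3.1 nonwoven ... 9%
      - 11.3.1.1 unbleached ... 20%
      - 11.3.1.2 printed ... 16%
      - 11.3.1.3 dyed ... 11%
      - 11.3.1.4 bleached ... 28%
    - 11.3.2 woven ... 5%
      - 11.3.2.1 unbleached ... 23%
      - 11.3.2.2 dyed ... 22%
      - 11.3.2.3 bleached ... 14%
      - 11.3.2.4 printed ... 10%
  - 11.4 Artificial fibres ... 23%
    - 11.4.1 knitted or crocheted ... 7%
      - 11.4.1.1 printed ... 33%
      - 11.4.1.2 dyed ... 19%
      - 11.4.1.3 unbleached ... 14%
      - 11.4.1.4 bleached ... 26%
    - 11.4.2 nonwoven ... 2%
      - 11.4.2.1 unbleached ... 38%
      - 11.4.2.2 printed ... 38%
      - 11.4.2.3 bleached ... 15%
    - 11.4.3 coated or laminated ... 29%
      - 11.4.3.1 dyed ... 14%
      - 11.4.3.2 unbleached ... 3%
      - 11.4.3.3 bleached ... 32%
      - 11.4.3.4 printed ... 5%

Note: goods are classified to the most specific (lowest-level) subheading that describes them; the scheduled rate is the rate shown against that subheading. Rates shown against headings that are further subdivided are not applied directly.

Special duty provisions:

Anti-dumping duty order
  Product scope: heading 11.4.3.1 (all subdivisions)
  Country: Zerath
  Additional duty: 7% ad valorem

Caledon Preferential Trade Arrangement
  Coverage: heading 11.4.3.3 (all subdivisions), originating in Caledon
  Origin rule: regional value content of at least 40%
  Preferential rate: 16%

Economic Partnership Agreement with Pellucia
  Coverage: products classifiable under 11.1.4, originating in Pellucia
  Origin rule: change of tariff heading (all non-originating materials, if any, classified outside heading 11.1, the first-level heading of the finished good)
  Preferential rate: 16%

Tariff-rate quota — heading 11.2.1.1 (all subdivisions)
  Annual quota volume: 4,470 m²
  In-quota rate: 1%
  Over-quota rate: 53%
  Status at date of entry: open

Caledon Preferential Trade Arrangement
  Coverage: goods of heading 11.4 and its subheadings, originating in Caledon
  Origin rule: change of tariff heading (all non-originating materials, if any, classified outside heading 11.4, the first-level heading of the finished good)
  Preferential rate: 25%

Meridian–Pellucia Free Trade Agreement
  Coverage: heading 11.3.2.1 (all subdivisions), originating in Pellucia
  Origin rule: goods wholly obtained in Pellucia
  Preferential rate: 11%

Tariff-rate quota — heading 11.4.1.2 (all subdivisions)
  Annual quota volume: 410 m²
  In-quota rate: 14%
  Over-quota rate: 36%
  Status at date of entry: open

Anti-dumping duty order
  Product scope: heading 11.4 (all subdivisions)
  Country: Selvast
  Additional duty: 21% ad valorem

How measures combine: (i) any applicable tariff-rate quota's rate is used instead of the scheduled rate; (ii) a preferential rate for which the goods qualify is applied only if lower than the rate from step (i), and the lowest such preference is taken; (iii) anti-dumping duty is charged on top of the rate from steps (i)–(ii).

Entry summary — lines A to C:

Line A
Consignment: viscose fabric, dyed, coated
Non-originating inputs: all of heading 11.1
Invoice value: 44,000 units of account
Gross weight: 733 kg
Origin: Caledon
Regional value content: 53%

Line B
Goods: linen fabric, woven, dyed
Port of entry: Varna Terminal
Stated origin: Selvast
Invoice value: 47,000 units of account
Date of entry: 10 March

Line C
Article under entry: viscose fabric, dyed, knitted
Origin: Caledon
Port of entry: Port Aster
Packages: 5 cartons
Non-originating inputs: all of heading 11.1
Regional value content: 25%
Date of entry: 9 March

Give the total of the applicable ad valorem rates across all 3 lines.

Line A: viscose → 11.4; coated → 11.4.3; dyed → 11.4.3.1. Scheduled 14%. Caledon agreement on 11.4.3.3: 11.4.3.1 not covered; Caledon agreement on 11.4: CTH met → 25% available; preference 25% not lower than 14% → no reduction. → 14%.
Line B: linen → 11.1; woven → 11.1.3; dyed → 11.1.3.1. Scheduled 2%. No special measure applies. → 2%.
Line C: viscose → 11.4; knitted → 11.4.1; dyed → 11.4.1.2. Scheduled 19%. quota on 11.4.1.2 open → in-quota 14%; Caledon agreement on 11.4.3.3: 11.4.1.2 not covered; Caledon agreement on 11.4: CTH met → 25% available; preference 25% not lower than 14% → no reduction. → 14%.
Sum: 14% + 2% + 14% = 30%.

30%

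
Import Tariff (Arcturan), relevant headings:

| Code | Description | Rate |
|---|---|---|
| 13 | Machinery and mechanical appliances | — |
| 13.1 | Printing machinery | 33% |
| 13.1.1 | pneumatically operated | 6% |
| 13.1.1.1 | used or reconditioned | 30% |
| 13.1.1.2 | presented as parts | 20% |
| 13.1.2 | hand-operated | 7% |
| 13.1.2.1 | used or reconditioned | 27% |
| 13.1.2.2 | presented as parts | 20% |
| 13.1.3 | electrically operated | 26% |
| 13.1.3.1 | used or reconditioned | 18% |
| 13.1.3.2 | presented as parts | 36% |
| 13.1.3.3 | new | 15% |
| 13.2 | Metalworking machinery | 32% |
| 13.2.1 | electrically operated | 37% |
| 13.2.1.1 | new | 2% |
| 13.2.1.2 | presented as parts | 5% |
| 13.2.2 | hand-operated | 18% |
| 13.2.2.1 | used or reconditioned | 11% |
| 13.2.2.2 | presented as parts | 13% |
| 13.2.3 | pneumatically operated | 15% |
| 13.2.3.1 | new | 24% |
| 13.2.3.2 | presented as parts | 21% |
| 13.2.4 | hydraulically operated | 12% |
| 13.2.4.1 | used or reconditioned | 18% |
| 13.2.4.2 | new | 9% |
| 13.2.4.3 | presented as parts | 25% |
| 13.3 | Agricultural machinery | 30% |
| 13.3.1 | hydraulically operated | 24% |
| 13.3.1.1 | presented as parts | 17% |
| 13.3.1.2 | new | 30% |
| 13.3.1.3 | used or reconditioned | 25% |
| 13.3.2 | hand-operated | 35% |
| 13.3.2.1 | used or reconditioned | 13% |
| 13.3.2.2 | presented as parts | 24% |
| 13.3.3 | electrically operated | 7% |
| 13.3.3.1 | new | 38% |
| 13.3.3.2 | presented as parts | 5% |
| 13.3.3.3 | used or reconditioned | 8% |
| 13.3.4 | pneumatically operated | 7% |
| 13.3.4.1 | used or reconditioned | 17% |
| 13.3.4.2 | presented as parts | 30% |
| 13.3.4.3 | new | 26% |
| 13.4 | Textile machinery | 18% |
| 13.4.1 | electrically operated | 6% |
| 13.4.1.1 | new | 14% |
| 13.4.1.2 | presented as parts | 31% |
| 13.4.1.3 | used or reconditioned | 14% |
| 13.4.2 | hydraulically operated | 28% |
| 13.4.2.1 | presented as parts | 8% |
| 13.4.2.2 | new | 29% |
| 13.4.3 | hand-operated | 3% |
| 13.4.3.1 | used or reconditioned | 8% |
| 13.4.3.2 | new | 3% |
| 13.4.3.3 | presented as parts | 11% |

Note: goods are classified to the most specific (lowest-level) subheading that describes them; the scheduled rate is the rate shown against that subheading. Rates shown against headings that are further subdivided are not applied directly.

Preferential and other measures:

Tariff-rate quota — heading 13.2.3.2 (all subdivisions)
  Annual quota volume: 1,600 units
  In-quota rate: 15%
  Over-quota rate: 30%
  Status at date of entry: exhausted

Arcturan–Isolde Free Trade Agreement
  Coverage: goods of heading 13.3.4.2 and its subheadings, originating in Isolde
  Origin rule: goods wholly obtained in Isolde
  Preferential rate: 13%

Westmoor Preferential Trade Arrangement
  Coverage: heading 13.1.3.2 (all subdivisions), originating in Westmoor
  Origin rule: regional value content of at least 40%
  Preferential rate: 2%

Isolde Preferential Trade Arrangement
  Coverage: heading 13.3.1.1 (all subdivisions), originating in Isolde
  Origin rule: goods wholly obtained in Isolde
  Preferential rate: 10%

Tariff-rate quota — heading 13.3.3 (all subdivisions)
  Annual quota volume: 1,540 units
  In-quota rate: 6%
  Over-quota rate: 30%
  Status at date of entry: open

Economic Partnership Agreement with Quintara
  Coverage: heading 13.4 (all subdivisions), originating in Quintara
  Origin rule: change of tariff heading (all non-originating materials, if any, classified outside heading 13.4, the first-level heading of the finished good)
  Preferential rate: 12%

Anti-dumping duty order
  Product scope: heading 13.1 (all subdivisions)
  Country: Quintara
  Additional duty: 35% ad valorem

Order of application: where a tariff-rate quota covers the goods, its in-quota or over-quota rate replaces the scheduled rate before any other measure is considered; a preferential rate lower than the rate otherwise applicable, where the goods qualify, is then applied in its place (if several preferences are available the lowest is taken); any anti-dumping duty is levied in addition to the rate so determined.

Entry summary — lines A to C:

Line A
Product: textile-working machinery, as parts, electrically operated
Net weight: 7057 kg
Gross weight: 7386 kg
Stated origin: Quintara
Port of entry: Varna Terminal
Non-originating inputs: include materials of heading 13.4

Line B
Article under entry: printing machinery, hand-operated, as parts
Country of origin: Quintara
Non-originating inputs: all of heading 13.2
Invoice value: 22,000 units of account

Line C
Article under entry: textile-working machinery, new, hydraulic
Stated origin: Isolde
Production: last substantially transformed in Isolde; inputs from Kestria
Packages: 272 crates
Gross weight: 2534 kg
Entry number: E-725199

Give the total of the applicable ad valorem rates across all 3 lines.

Line A: textile-working → 13.4; electrically operated → 13.4.1; as parts → 13.4.1.2. Scheduled 31%. Quintara agreement on 13.4: CTH not met. → 31%.
Line B: printing → 13.1; hand-operated → 13.1.2; as parts → 13.1.2.2. Scheduled 20%. Quintara agreement on 13.4: 13.1.2.2 not covered; anti-dumping (Quintara, 13.1): +35%; total 20% + 35% = 55%. → 55%.
Line C: textile-working → 13.4; hydraulic → 13.4.2; new → 13.4.2.2. Scheduled 29%. Isolde agreement on 13.3.4.2: 13.4.2.2 not covered; Isolde agreement on 13.3.1.1: 13.4.2.2 not covered. → 29%.
Sum: 31% + 55% + 29% = 115%.

115%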